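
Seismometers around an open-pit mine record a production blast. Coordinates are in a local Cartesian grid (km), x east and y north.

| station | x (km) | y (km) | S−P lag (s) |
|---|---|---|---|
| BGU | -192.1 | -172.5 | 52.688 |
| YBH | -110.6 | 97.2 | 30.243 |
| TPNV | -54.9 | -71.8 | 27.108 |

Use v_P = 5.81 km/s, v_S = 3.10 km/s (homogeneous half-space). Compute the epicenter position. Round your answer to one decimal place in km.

83.2 km east, 43.9 km north

Distance from S−P lag: d = Δt · v_P v_S / (v_P − v_S) = Δt · (5.81·3.10)/(5.81−3.10) ≈ 6.6461·Δt.
So d_BGU = 350.17, d_YBH = 201.00, d_TPNV = 180.16 km.
Circle about each station: (x + 192.1)² + (y + 172.5)² = 350.17²; (x + 110.6)² + (y − 97.2)² = 201.00²; (x + 54.9)² + (y + 71.8)² = 180.16².
Subtracting the BGU equation from the YBH and TPNV equations removes the quadratic terms:
163.0 x + 539.4 y = 37239.57
274.4 x + 201.4 y = 31671.99
Solving the 2×2 system: x ≈ 83.2, y ≈ 43.9 km.
Check against BGU (with the unrounded x, y): √((x + 192.1)²+(y + 172.5)²) = 350.17 ≈ 350.17 km. ✓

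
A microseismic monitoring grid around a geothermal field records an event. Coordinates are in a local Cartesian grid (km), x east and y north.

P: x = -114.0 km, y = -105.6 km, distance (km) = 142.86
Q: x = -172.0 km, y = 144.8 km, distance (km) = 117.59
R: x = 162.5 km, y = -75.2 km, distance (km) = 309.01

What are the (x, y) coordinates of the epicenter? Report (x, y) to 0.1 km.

Circle about each station: (x + 114.0)² + (y + 105.6)² = 142.86²; (x + 172.0)² + (y − 144.8)² = 117.59²; (x − 162.5)² + (y + 75.2)² = 309.01².
Subtracting the P equation from the Q and R equations removes the quadratic terms:
-116.0 x + 500.8 y = 32985.25
553.0 x + 60.8 y = -67164.27
Solving the 2×2 system: x ≈ -125.5, y ≈ 36.8 km.

-125.5 km east, 36.8 km north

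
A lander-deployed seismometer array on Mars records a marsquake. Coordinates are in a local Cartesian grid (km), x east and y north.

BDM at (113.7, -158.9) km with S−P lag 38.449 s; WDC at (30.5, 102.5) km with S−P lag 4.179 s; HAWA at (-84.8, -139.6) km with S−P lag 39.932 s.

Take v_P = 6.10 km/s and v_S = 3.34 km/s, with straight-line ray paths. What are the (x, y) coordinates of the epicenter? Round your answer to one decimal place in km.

Distance from S−P lag: d = Δt · v_P v_S / (v_P − v_S) = Δt · (6.10·3.34)/(6.10−3.34) ≈ 7.3819·Δt.
So d_BDM = 283.83, d_WDC = 30.85, d_HAWA = 294.77 km.
Circle about each station: (x − 113.7)² + (y + 158.9)² = 283.83²; (x − 30.5)² + (y − 102.5)² = 30.85²; (x + 84.8)² + (y + 139.6)² = 294.77².
Subtracting the BDM equation from the WDC and HAWA equations removes the quadratic terms:
-166.4 x + 522.8 y = 52867.35
-397.0 x + 38.6 y = -17827.58
Solving the 2×2 system: x ≈ 56.5, y ≈ 119.1 km.
Check against BDM (with the unrounded x, y): √((x − 113.7)²+(y + 158.9)²) = 283.83 ≈ 283.83 km. ✓

(56.5, 119.1)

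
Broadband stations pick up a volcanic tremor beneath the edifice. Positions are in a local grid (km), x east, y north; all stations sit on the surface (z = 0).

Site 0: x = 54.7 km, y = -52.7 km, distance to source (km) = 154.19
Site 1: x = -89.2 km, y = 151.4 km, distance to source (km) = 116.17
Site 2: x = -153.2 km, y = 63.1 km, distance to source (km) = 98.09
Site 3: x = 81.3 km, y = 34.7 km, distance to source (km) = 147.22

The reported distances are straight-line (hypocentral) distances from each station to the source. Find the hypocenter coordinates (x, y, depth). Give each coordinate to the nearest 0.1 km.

x ≈ -62.4 km, y ≈ 42.7 km, depth ≈ 31.0 km

Each station gives a sphere (x−x_i)² + (y−y_i)² + z² = d_i² (stations at z=0).
Subtracting the Site 0 sphere from Site 1 and Site 2: z² cancels, leaving linear equations in x and y:
-287.8 x + 408.2 y = 35388.31
-415.8 x + 231.6 y = 35835.38
Solving: x ≈ -62.402, y ≈ 42.697 km (keep extra digits for the depth step; rounded: -62.4, 42.7).
Then from the Site 0 sphere: z² = 154.19² − (x − 54.7)² − (y + 52.7)² with x = -62.402, y = 42.697, so z ≈ 31.001 ≈ 31.0 km.
Check against Site 3 (with the unrounded solution): distance 147.23 ≈ 147.22 km. ✓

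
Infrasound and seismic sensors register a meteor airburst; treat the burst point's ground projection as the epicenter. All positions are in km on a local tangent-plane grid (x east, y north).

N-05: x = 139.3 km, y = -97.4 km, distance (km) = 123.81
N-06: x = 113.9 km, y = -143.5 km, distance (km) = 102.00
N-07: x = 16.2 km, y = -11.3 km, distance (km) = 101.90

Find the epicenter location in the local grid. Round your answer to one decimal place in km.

16.5 km east, -113.2 km north

Circle about each station: (x − 139.3)² + (y + 97.4)² = 123.81²; (x − 113.9)² + (y + 143.5)² = 102.00²; (x − 16.2)² + (y + 11.3)² = 101.90².
Subtracting pairs of circle equations eliminates x²+y² and gives linear equations (the radical axes):
-50.8 x − 92.2 y = 9599.13
-246.2 x + 172.2 y = -23555.81
Solving the 2×2 system: x ≈ 16.5, y ≈ -113.2 km.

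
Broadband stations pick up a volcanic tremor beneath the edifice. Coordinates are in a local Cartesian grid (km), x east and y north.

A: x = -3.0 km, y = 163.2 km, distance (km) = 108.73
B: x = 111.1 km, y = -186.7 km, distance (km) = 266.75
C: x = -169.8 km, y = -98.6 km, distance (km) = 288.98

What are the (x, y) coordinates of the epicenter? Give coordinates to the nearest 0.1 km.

Circle about each station: (x + 3.0)² + (y − 163.2)² = 108.73²; (x − 111.1)² + (y + 186.7)² = 266.75²; (x + 169.8)² + (y + 98.6)² = 288.98².
Subtracting the A equation from the B and C equations removes the quadratic terms:
228.2 x − 699.8 y = -38776.49
-333.6 x − 523.6 y = -59776.47
Solving the 2×2 system: x ≈ 61.0, y ≈ 75.3 km.

61.0 km east, 75.3 km north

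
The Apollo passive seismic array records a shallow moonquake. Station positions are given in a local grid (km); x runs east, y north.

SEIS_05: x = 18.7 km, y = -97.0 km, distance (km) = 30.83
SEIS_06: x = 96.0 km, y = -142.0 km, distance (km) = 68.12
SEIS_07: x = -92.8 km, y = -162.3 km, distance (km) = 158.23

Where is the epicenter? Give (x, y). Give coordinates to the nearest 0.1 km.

(49.2, -92.5)

Circle about each station: (x − 18.7)² + (y + 97.0)² = 30.83²; (x − 96.0)² + (y + 142.0)² = 68.12²; (x + 92.8)² + (y + 162.3)² = 158.23².
Subtracting pairs of circle equations eliminates x²+y² and gives linear equations (the radical axes):
154.6 x − 90.0 y = 15931.46
-223.0 x − 130.6 y = 1108.20
Solving the 2×2 system: x ≈ 49.2, y ≈ -92.5 km.
Check against SEIS_05 (with the unrounded x, y): √((x − 18.7)²+(y + 97.0)²) = 30.83 ≈ 30.83 km. ✓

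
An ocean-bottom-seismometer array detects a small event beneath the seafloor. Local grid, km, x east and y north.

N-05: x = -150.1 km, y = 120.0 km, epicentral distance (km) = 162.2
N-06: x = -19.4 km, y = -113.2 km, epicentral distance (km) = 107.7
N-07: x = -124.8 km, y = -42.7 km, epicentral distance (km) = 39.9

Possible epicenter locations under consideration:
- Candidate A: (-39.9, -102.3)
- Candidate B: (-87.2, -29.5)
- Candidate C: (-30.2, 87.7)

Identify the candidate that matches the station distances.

Candidate B

For each candidate, compare |candidate − station| to the reported distance:
Candidate A: residuals N-05 85.9, N-06 84.5, N-07 63.8 → max 85.9 km
Candidate B: residuals N-05 0.0, N-06 0.0, N-07 0.1 → max 0.1 km
Candidate C: residuals N-05 38.0, N-06 93.5, N-07 121.2 → max 121.2 km
Only Candidate B has all residuals ≈ 0.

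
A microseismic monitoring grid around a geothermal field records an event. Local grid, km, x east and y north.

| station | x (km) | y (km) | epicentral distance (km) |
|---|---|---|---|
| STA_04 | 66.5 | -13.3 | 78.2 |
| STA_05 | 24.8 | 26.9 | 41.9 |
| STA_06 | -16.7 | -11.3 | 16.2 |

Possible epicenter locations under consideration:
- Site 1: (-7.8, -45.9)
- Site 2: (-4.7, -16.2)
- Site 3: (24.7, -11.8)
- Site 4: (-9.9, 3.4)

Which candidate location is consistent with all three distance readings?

For each candidate, compare |candidate − station| to the reported distance:
Site 1: residuals STA_04 2.9, STA_05 37.9, STA_06 19.5 → max 37.9 km
Site 2: residuals STA_04 6.9, STA_05 10.3, STA_06 3.2 → max 10.3 km
Site 3: residuals STA_04 36.4, STA_05 3.2, STA_06 25.2 → max 36.4 km
Site 4: residuals STA_04 0.0, STA_05 0.0, STA_06 0.0 → max 0.0 km
Only Site 4 has all residuals ≈ 0.

Site 4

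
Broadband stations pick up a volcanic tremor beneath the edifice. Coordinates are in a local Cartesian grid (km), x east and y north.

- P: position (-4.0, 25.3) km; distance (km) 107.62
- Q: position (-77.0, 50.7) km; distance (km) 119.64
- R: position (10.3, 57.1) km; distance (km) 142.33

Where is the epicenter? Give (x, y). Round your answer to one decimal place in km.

(-58.5, -67.5)

Circle about each station: (x + 4.0)² + (y − 25.3)² = 107.62²; (x + 77.0)² + (y − 50.7)² = 119.64²; (x − 10.3)² + (y − 57.1)² = 142.33².
Subtracting pairs of circle equations eliminates x²+y² and gives linear equations (the radical axes):
-146.0 x + 50.8 y = 5111.73
28.6 x + 63.6 y = -5965.35
Solving the 2×2 system: x ≈ -58.5, y ≈ -67.5 km.
Check against P (with the unrounded x, y): √((x + 4.0)²+(y − 25.3)²) = 107.61 ≈ 107.62 km. ✓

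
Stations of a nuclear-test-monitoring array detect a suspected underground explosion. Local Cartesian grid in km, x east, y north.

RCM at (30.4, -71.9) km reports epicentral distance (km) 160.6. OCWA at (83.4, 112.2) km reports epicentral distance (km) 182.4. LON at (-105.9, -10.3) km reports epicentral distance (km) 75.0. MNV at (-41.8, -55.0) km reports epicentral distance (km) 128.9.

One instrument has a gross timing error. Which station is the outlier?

Solve using three stations at a time. Using OCWA, LON, MNV (subtract circle equations pairwise → linear system) gives (x, y) ≈ (-92.5, 63.6).
Distances from that point to each station vs reported:
  RCM: calculated 182.9 vs reported 160.6 → residual 22.3 km
  OCWA: calculated 182.4 vs reported 182.4 → residual 0.0 km
  LON: calculated 75.1 vs reported 75.0 → residual 0.1 km
  MNV: calculated 129.0 vs reported 128.9 → residual 0.1 km
OCWA, LON, MNV are mutually consistent (residuals ≈ 0); RCM is off by 22.3 km.

RCM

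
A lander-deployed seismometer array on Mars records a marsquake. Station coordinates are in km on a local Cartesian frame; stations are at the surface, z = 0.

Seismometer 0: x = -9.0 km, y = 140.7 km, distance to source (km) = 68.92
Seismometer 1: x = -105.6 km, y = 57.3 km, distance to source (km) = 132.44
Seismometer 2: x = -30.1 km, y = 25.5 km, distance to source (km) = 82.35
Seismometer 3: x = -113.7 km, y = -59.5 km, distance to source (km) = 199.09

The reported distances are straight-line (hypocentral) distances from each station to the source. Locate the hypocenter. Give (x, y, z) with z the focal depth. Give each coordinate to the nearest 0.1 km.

Each station gives a sphere (x−x_i)² + (y−y_i)² + z² = d_i² (stations at z=0).
Subtracting the Seismometer 0 sphere from Seismometer 1 and Seismometer 2: z² cancels, leaving linear equations in x and y:
-193.2 x − 166.8 y = -18233.23
-42.2 x − 230.4 y = -20352.79
Solving: x ≈ 21.510, y ≈ 84.397 km (keep extra digits for the depth step; rounded: 21.5, 84.4).
Then from the Seismometer 0 sphere: z² = 68.92² − (x + 9.0)² − (y − 140.7)² with x = 21.510, y = 84.397, so z ≈ 25.477 ≈ 25.5 km.

x ≈ 21.5 km, y ≈ 84.4 km, depth ≈ 25.5 km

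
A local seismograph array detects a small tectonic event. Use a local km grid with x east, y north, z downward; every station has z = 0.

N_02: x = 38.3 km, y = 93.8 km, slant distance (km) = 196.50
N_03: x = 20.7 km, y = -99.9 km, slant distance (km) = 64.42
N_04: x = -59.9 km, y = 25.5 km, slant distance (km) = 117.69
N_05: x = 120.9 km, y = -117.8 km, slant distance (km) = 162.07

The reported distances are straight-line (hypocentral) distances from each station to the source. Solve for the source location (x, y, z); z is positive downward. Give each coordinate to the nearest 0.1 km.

Each station gives a sphere (x−x_i)² + (y−y_i)² + z² = d_i² (stations at z=0).
Subtracting the N_02 sphere from N_03 and N_04: z² cancels, leaving linear equations in x and y:
-35.2 x − 387.4 y = 34605.48
-196.4 x − 136.6 y = 18734.24
Solving: x ≈ -35.503, y ≈ -86.102 km (keep extra digits for the depth step; rounded: -35.5, -86.1).
Then from the N_02 sphere: z² = 196.50² − (x − 38.3)² − (y − 93.8)² with x = -35.503, y = -86.102, so z ≈ 28.296 ≈ 28.3 km.

x ≈ -35.5 km, y ≈ -86.1 km, depth ≈ 28.3 km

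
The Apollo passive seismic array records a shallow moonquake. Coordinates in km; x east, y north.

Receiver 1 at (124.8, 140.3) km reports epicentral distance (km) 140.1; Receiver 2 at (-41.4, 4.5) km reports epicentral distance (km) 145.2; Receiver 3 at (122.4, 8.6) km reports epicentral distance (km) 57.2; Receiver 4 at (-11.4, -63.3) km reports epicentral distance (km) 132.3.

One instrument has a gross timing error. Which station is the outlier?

Receiver 3

Solve using three stations at a time. Using Receiver 1, Receiver 2, Receiver 4 (subtract circle equations pairwise → linear system) gives (x, y) ≈ (103.8, 1.8).
Distances from that point to each station vs reported:
  Receiver 1: calculated 140.1 vs reported 140.1 → residual 0.0 km
  Receiver 2: calculated 145.2 vs reported 145.2 → residual 0.0 km
  Receiver 3: calculated 19.8 vs reported 57.2 → residual 37.4 km
  Receiver 4: calculated 132.3 vs reported 132.3 → residual 0.0 km
Receiver 1, Receiver 2, Receiver 4 are mutually consistent (residuals ≈ 0); Receiver 3 is off by 37.4 km.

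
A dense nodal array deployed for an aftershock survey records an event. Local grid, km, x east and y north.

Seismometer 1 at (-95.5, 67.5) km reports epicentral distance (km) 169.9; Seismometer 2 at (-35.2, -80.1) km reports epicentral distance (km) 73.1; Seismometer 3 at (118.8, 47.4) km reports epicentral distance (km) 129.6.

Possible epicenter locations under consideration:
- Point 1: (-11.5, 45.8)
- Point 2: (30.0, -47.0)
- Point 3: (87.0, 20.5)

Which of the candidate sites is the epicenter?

Point 2

For each candidate, compare |candidate − station| to the reported distance:
Point 1: residuals Seismometer 1 83.1, Seismometer 2 55.0, Seismometer 3 0.7 → max 83.1 km
Point 2: residuals Seismometer 1 0.0, Seismometer 2 0.0, Seismometer 3 0.0 → max 0.0 km
Point 3: residuals Seismometer 1 18.6, Seismometer 2 85.2, Seismometer 3 87.9 → max 87.9 km
Only Point 2 has all residuals ≈ 0.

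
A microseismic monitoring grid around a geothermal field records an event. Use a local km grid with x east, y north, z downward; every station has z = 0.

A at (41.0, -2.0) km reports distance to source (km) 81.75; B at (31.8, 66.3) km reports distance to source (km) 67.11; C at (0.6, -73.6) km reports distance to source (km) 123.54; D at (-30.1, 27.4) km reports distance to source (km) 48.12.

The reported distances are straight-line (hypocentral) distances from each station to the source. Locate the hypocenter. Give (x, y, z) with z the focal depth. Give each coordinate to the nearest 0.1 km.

x ≈ -13.4 km, y ≈ 41.4 km, depth ≈ 42.9 km

Each station gives a sphere (x−x_i)² + (y−y_i)² + z² = d_i² (stations at z=0).
Subtracting the A sphere from B and C: z² cancels, leaving linear equations in x and y:
-18.4 x + 136.6 y = 5901.24
-80.8 x − 143.2 y = -4846.75
Solving: x ≈ -13.384, y ≈ 41.398 km (keep extra digits for the depth step; rounded: -13.4, 41.4).
Then from the A sphere: z² = 81.75² − (x − 41.0)² − (y + 2.0)² with x = -13.384, y = 41.398, so z ≈ 42.919 ≈ 42.9 km.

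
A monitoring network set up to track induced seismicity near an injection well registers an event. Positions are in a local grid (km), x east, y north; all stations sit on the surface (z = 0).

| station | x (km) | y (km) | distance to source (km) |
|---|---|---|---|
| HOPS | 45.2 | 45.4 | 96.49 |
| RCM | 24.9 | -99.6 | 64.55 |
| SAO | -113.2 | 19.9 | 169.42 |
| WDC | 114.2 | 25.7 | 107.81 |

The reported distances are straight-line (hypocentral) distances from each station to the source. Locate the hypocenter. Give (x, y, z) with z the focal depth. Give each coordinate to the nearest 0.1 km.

Each station gives a sphere (x−x_i)² + (y−y_i)² + z² = d_i² (stations at z=0).
Subtracting the HOPS sphere from RCM and SAO: z² cancels, leaving linear equations in x and y:
-40.6 x − 290.0 y = 11579.59
-316.8 x − 51.0 y = -10286.77
Solving: x ≈ 39.796, y ≈ -45.501 km (keep extra digits for the depth step; rounded: 39.8, -45.5).
Then from the HOPS sphere: z² = 96.49² − (x − 45.2)² − (y − 45.4)² with x = 39.796, y = -45.501, so z ≈ 31.908 ≈ 31.9 km.

x ≈ 39.8 km, y ≈ -45.5 km, depth ≈ 31.9 km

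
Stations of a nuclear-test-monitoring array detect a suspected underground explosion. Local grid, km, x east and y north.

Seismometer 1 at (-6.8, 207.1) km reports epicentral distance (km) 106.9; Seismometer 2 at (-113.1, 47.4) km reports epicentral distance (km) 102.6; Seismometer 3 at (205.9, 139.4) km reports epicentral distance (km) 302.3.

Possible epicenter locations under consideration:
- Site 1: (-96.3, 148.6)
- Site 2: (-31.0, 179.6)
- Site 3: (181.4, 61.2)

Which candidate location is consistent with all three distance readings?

For each candidate, compare |candidate − station| to the reported distance:
Site 1: residuals Seismometer 1 0.0, Seismometer 2 0.0, Seismometer 3 0.0 → max 0.0 km
Site 2: residuals Seismometer 1 70.3, Seismometer 2 53.0, Seismometer 3 62.0 → max 70.3 km
Site 3: residuals Seismometer 1 131.2, Seismometer 2 192.2, Seismometer 3 220.4 → max 220.4 km
Only Site 1 has all residuals ≈ 0.

Site 1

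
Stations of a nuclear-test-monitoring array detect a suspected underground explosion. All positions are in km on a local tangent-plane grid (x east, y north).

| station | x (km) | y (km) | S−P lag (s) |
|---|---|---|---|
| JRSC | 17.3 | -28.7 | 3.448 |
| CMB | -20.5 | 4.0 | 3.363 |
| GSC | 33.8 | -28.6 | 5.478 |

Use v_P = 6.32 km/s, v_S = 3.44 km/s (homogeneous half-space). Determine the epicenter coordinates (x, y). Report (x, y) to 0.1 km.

-5.8 km east, -16.7 km north

Distance from S−P lag: d = Δt · v_P v_S / (v_P − v_S) = Δt · (6.32·3.44)/(6.32−3.44) ≈ 7.5489·Δt.
So d_JRSC = 26.03, d_CMB = 25.39, d_GSC = 41.35 km.
Circle about each station: (x − 17.3)² + (y + 28.7)² = 26.03²; (x + 20.5)² + (y − 4.0)² = 25.39²; (x − 33.8)² + (y + 28.6)² = 41.35².
Subtracting the JRSC equation from the CMB and GSC equations removes the quadratic terms:
-75.6 x + 65.4 y = -653.82
33.0 x + 0.2 y = -194.84
Solving the 2×2 system: x ≈ -5.8, y ≈ -16.7 km.
Check against JRSC (with the unrounded x, y): √((x − 17.3)²+(y + 28.7)²) = 26.03 ≈ 26.03 km. ✓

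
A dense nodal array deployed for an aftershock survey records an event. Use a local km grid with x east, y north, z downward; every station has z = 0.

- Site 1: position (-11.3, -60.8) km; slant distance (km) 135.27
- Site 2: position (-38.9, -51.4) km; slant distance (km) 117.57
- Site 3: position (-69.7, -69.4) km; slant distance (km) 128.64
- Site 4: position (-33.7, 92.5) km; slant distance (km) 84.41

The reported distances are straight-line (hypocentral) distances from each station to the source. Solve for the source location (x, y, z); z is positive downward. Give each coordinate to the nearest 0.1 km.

(-71.7, 45.1, 58.6)

Each station gives a sphere (x−x_i)² + (y−y_i)² + z² = d_i² (stations at z=0).
Subtracting the Site 1 sphere from Site 2 and Site 3: z² cancels, leaving linear equations in x and y:
-55.2 x + 18.8 y = 4806.11
-116.8 x − 17.2 y = 7599.84
Solving: x ≈ -71.708, y ≈ 45.097 km (keep extra digits for the depth step; rounded: -71.7, 45.1).
Then from the Site 1 sphere: z² = 135.27² − (x + 11.3)² − (y + 60.8)² with x = -71.708, y = 45.097, so z ≈ 58.606 ≈ 58.6 km.
Check against Site 4 (with the unrounded solution): distance 84.42 ≈ 84.41 km. ✓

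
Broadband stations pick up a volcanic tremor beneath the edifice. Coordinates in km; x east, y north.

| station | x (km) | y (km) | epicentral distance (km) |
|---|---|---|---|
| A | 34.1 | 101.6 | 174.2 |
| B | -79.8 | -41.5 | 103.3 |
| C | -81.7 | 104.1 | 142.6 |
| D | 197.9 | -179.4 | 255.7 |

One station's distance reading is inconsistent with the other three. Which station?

Solve using three stations at a time. Using B, C, D (subtract circle equations pairwise → linear system) gives (x, y) ≈ (15.1, -0.6).
Distances from that point to each station vs reported:
  A: calculated 104.0 vs reported 174.2 → residual 70.2 km
  B: calculated 103.3 vs reported 103.3 → residual 0.0 km
  C: calculated 142.6 vs reported 142.6 → residual 0.0 km
  D: calculated 255.7 vs reported 255.7 → residual 0.0 km
B, C, D are mutually consistent (residuals ≈ 0); A is off by 70.2 km.

A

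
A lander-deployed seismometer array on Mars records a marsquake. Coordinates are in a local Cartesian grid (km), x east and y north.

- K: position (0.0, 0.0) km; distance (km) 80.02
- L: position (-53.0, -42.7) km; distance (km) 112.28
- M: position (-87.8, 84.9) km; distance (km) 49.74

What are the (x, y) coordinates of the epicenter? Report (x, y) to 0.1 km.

Circle about each station: x² + y² = 80.02²; (x + 53.0)² + (y + 42.7)² = 112.28²; (x + 87.8)² + (y − 84.9)² = 49.74².
Subtracting the K equation from the L and M equations removes the quadratic terms:
-106.0 x − 85.4 y = -1571.31
-175.6 x + 169.8 y = 18845.98
Solving the 2×2 system: x ≈ -40.7, y ≈ 68.9 km.

x ≈ -40.7 km, y ≈ 68.9 km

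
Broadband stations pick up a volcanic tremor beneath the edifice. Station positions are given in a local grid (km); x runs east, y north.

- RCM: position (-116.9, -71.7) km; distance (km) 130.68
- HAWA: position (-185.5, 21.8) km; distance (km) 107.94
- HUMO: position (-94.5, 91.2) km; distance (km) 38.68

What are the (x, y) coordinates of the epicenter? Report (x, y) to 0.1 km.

(-82.6, 54.4)

Circle about each station: (x + 116.9)² + (y + 71.7)² = 130.68²; (x + 185.5)² + (y − 21.8)² = 107.94²; (x + 94.5)² + (y − 91.2)² = 38.68².
Subtracting pairs of circle equations eliminates x²+y² and gives linear equations (the radical axes):
-137.2 x + 187.0 y = 21505.21
44.8 x + 325.8 y = 14022.31
Solving the 2×2 system: x ≈ -82.6, y ≈ 54.4 km.
Check against RCM (with the unrounded x, y): √((x + 116.9)²+(y + 71.7)²) = 130.68 ≈ 130.68 km. ✓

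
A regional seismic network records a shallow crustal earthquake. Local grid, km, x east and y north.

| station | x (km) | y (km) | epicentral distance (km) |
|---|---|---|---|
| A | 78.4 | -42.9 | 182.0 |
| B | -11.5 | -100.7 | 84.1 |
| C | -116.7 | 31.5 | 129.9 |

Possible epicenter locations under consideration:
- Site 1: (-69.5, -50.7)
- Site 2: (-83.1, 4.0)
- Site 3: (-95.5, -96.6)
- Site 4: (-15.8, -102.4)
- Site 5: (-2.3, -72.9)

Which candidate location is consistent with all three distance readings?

Site 3

For each candidate, compare |candidate − station| to the reported distance:
Site 1: residuals A 33.9, B 7.5, C 35.1 → max 35.1 km
Site 2: residuals A 13.8, B 42.7, C 86.5 → max 86.5 km
Site 3: residuals A 0.0, B 0.0, C 0.1 → max 0.1 km
Site 4: residuals A 70.6, B 79.5, C 37.8 → max 79.5 km
Site 5: residuals A 95.9, B 54.8, C 25.0 → max 95.9 km
Only Site 3 has all residuals ≈ 0.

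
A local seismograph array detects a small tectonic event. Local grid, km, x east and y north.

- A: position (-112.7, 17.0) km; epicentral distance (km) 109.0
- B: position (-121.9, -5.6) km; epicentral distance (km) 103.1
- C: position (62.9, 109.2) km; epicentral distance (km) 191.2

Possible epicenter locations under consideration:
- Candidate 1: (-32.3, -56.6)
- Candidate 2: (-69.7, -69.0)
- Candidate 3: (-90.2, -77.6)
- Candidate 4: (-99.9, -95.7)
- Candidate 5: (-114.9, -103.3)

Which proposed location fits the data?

For each candidate, compare |candidate − station| to the reported distance:
Candidate 1: residuals A 0.0, B 0.0, C 0.0 → max 0.0 km
Candidate 2: residuals A 12.8, B 21.0, C 30.9 → max 30.9 km
Candidate 3: residuals A 11.8, B 24.4, C 50.3 → max 50.3 km
Candidate 4: residuals A 4.4, B 10.4, C 70.5 → max 70.5 km
Candidate 5: residuals A 11.3, B 5.1, C 85.9 → max 85.9 km
Only Candidate 1 has all residuals ≈ 0.

Candidate 1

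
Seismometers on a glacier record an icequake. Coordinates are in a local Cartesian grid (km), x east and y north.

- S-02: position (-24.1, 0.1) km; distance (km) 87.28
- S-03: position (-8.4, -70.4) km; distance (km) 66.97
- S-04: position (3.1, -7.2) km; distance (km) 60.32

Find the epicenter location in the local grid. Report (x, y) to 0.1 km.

(52.3, -42.1)

Circle about each station: (x + 24.1)² + (y − 0.1)² = 87.28²; (x + 8.4)² + (y + 70.4)² = 66.97²; (x − 3.1)² + (y + 7.2)² = 60.32².
Subtracting the S-02 equation from the S-03 and S-04 equations removes the quadratic terms:
31.4 x − 141.0 y = 7578.72
54.4 x − 14.6 y = 3459.93
Solving the 2×2 system: x ≈ 52.3, y ≈ -42.1 km.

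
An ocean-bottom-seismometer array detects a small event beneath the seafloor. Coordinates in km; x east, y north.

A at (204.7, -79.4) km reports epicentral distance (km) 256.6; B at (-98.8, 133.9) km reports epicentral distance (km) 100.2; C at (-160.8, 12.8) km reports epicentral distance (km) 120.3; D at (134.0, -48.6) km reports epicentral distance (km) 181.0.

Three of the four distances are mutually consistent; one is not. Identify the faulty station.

Solve using three stations at a time. Using A, C, D (subtract circle equations pairwise → linear system) gives (x, y) ≈ (-44.3, -17.4).
Distances from that point to each station vs reported:
  A: calculated 256.6 vs reported 256.6 → residual 0.0 km
  B: calculated 160.8 vs reported 100.2 → residual 60.6 km
  C: calculated 120.3 vs reported 120.3 → residual 0.0 km
  D: calculated 181.0 vs reported 181.0 → residual 0.0 km
A, C, D are mutually consistent (residuals ≈ 0); B is off by 60.6 km.

B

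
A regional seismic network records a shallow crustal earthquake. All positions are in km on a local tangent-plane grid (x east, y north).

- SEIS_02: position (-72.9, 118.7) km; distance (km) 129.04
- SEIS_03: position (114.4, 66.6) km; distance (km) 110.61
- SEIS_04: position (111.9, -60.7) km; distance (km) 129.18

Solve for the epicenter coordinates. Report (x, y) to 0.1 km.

(13.0, 22.4)

Circle about each station: (x + 72.9)² + (y − 118.7)² = 129.04²; (x − 114.4)² + (y − 66.6)² = 110.61²; (x − 111.9)² + (y + 60.7)² = 129.18².
Subtracting pairs of circle equations eliminates x²+y² and gives linear equations (the radical axes):
374.6 x − 104.2 y = 2535.57
369.6 x − 358.8 y = -3234.15
Solving the 2×2 system: x ≈ 13.0, y ≈ 22.4 km.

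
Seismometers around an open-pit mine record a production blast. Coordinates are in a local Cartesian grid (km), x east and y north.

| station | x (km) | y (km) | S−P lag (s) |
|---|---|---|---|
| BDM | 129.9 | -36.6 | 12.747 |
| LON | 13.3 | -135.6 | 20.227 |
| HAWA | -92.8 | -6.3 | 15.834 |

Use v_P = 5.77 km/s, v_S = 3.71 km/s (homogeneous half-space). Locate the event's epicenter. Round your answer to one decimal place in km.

x ≈ 52.5 km, y ≈ 70.9 km

Distance from S−P lag: d = Δt · v_P v_S / (v_P − v_S) = Δt · (5.77·3.71)/(5.77−3.71) ≈ 10.3916·Δt.
So d_BDM = 132.46, d_LON = 210.19, d_HAWA = 164.54 km.
Circle about each station: (x − 129.9)² + (y + 36.6)² = 132.46²; (x − 13.3)² + (y + 135.6)² = 210.19²; (x + 92.8)² + (y + 6.3)² = 164.54².
Subtracting pairs of circle equations eliminates x²+y² and gives linear equations (the radical axes):
-233.2 x − 198.0 y = -26283.50
-445.4 x + 60.6 y = -19089.80
Solving the 2×2 system: x ≈ 52.5, y ≈ 70.9 km.
Check against BDM (with the unrounded x, y): √((x − 129.9)²+(y + 36.6)²) = 132.46 ≈ 132.46 km. ✓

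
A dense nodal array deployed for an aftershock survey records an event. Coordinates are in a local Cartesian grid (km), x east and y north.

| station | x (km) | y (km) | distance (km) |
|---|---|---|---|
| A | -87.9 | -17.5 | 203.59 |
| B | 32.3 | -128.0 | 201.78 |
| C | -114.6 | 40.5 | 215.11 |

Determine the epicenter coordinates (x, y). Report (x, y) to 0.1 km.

Circle about each station: (x + 87.9)² + (y + 17.5)² = 203.59²; (x − 32.3)² + (y + 128.0)² = 201.78²; (x + 114.6)² + (y − 40.5)² = 215.11².
Subtracting the A equation from the B and C equations removes the quadratic terms:
240.4 x − 221.0 y = 10128.35
-53.4 x + 116.0 y = 1917.33
Solving the 2×2 system: x ≈ 99.4, y ≈ 62.3 km.

x ≈ 99.4 km, y ≈ 62.3 km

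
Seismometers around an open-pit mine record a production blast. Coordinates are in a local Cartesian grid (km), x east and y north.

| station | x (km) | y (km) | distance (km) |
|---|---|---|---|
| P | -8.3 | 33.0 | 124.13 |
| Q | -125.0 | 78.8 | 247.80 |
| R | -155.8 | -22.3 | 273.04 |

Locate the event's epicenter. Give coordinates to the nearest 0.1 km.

Circle about each station: (x + 8.3)² + (y − 33.0)² = 124.13²; (x + 125.0)² + (y − 78.8)² = 247.80²; (x + 155.8)² + (y + 22.3)² = 273.04².
Subtracting the P equation from the Q and R equations removes the quadratic terms:
-233.4 x + 91.6 y = -25320.03
-295.0 x − 110.6 y = -35529.54
Solving the 2×2 system: x ≈ 114.6, y ≈ 15.6 km.

x ≈ 114.6 km, y ≈ 15.6 km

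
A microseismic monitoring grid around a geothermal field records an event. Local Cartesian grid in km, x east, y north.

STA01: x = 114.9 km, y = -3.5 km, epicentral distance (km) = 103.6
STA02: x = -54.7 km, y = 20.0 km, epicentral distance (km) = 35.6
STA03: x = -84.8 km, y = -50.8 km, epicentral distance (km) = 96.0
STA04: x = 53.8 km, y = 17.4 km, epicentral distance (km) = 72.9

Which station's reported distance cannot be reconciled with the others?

Solve using three stations at a time. Using STA02, STA03, STA04 (subtract circle equations pairwise → linear system) gives (x, y) ≈ (-19.1, 19.2).
Distances from that point to each station vs reported:
  STA01: calculated 135.9 vs reported 103.6 → residual 32.3 km
  STA02: calculated 35.6 vs reported 35.6 → residual 0.0 km
  STA03: calculated 96.0 vs reported 96.0 → residual 0.0 km
  STA04: calculated 72.9 vs reported 72.9 → residual 0.0 km
STA02, STA03, STA04 are mutually consistent (residuals ≈ 0); STA01 is off by 32.3 km.

STA01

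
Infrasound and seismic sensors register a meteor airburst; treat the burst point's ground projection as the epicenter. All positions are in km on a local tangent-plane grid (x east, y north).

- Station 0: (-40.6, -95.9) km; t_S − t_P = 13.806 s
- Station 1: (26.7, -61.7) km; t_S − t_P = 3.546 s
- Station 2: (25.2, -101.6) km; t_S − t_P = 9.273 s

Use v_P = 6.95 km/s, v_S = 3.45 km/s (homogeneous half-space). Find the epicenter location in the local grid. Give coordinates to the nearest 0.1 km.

x ≈ 34.8 km, y ≈ -38.8 km

Distance from S−P lag: d = Δt · v_P v_S / (v_P − v_S) = Δt · (6.95·3.45)/(6.95−3.45) ≈ 6.8507·Δt.
So d_Station 0 = 94.58, d_Station 1 = 24.29, d_Station 2 = 63.53 km.
Circle about each station: (x + 40.6)² + (y + 95.9)² = 94.58²; (x − 26.7)² + (y + 61.7)² = 24.29²; (x − 25.2)² + (y + 101.6)² = 63.53².
Subtracting the Station 0 equation from the Station 1 and Station 2 equations removes the quadratic terms:
134.6 x + 68.4 y = 2029.98
131.6 x − 11.4 y = 5021.75
Solving the 2×2 system: x ≈ 34.8, y ≈ -38.8 km.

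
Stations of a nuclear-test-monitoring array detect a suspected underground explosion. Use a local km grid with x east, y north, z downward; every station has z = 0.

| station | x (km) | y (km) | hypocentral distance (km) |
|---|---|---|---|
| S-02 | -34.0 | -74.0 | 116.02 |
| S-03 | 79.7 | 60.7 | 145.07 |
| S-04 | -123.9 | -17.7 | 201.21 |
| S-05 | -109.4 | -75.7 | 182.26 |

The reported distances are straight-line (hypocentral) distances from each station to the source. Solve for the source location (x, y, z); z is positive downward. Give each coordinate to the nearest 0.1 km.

(59.1, -65.4, 68.7)

Each station gives a sphere (x−x_i)² + (y−y_i)² + z² = d_i² (stations at z=0).
Subtracting the S-02 sphere from S-03 and S-04: z² cancels, leaving linear equations in x and y:
227.4 x + 269.4 y = -4180.08
-179.8 x + 112.6 y = -17992.32
Solving: x ≈ 59.107, y ≈ -65.408 km (keep extra digits for the depth step; rounded: 59.1, -65.4).
Then from the S-02 sphere: z² = 116.02² − (x + 34.0)² − (y + 74.0)² with x = 59.107, y = -65.408, so z ≈ 68.687 ≈ 68.7 km.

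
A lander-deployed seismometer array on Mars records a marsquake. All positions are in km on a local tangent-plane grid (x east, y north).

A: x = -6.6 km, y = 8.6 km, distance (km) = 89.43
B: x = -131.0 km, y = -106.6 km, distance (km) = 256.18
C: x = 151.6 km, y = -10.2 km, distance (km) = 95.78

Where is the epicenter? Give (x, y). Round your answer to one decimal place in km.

Circle about each station: (x + 6.6)² + (y − 8.6)² = 89.43²; (x + 131.0)² + (y + 106.6)² = 256.18²; (x − 151.6)² + (y + 10.2)² = 95.78².
Subtracting the A equation from the B and C equations removes the quadratic terms:
-248.8 x − 230.4 y = -29223.43
316.4 x − 37.6 y = 21793.00
Solving the 2×2 system: x ≈ 74.4, y ≈ 46.5 km.

(74.4, 46.5)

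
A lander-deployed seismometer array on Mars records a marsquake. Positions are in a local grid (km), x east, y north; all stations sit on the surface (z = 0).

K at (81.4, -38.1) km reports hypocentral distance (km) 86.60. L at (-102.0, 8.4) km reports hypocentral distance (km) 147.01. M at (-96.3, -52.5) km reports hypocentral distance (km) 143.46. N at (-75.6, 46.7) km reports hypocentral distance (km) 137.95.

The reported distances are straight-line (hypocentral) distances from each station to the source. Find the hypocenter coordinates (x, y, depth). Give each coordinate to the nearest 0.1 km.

Each station gives a sphere (x−x_i)² + (y−y_i)² + z² = d_i² (stations at z=0).
Subtracting the K sphere from L and M: z² cancels, leaving linear equations in x and y:
-366.8 x + 93.0 y = -11715.39
-355.4 x − 28.8 y = -9128.84
Solving: x ≈ 27.201, y ≈ -18.690 km (keep extra digits for the depth step; rounded: 27.2, -18.7).
Then from the K sphere: z² = 86.60² − (x − 81.4)² − (y + 38.1)² with x = 27.201, y = -18.690, so z ≈ 64.694 ≈ 64.7 km.
Check against N (with the unrounded solution): distance 137.95 ≈ 137.95 km. ✓

x ≈ 27.2 km, y ≈ -18.7 km, depth ≈ 64.7 km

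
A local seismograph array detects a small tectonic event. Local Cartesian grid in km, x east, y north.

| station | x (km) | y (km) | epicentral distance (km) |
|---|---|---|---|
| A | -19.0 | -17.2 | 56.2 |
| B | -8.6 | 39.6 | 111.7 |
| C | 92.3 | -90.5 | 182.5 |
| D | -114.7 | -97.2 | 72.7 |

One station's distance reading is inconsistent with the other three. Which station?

C

Solve using three stations at a time. Using A, B, D (subtract circle equations pairwise → linear system) gives (x, y) ≈ (-49.9, -64.2).
Distances from that point to each station vs reported:
  A: calculated 56.2 vs reported 56.2 → residual 0.0 km
  B: calculated 111.7 vs reported 111.7 → residual 0.0 km
  C: calculated 144.6 vs reported 182.5 → residual 37.9 km
  D: calculated 72.7 vs reported 72.7 → residual 0.0 km
A, B, D are mutually consistent (residuals ≈ 0); C is off by 37.9 km.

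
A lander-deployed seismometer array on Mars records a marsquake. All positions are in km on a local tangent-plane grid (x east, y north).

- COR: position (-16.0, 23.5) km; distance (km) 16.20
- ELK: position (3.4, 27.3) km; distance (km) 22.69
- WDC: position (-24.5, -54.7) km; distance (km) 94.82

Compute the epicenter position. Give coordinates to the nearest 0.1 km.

Circle about each station: (x + 16.0)² + (y − 23.5)² = 16.20²; (x − 3.4)² + (y − 27.3)² = 22.69²; (x + 24.5)² + (y + 54.7)² = 94.82².
Subtracting pairs of circle equations eliminates x²+y² and gives linear equations (the radical axes):
38.8 x + 7.6 y = -303.80
-17.0 x − 156.4 y = -5944.30
Solving the 2×2 system: x ≈ -15.6, y ≈ 39.7 km.

-15.6 km east, 39.7 km north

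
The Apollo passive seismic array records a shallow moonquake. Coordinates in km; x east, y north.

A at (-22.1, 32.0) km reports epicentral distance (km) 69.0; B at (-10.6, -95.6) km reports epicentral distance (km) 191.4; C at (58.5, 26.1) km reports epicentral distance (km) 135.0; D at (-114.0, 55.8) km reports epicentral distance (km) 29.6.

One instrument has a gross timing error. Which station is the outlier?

D

Solve using three stations at a time. Using A, B, C (subtract circle equations pairwise → linear system) gives (x, y) ≈ (-60.9, 89.1).
Distances from that point to each station vs reported:
  A: calculated 69.0 vs reported 69.0 → residual 0.0 km
  B: calculated 191.4 vs reported 191.4 → residual 0.0 km
  C: calculated 135.0 vs reported 135.0 → residual 0.0 km
  D: calculated 62.6 vs reported 29.6 → residual 33.0 km
A, B, C are mutually consistent (residuals ≈ 0); D is off by 33.0 km.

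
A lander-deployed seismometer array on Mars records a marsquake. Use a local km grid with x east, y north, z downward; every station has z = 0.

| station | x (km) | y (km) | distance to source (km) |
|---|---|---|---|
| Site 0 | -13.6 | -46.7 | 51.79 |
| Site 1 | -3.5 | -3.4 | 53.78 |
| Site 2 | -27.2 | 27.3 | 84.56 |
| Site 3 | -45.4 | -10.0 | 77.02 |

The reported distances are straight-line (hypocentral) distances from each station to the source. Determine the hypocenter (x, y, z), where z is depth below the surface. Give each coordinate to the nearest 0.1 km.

Each station gives a sphere (x−x_i)² + (y−y_i)² + z² = d_i² (stations at z=0).
Subtracting the Site 0 sphere from Site 1 and Site 2: z² cancels, leaving linear equations in x and y:
20.2 x + 86.6 y = -2552.12
-27.2 x + 148.0 y = -5348.91
Solving: x ≈ 15.996, y ≈ -33.201 km (keep extra digits for the depth step; rounded: 16.0, -33.2).
Then from the Site 0 sphere: z² = 51.79² − (x + 13.6)² − (y + 46.7)² with x = 15.996, y = -33.201, so z ≈ 40.300 ≈ 40.3 km.
Check against Site 3 (with the unrounded solution): distance 77.02 ≈ 77.02 km. ✓

(16.0, -33.2, 40.3)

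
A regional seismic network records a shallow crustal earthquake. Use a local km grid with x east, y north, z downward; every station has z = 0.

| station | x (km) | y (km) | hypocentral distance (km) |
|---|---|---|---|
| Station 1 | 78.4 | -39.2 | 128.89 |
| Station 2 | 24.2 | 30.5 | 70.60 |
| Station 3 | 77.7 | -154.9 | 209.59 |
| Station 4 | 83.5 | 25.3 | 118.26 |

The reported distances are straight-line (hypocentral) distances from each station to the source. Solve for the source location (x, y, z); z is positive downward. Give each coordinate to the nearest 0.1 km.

Each station gives a sphere (x−x_i)² + (y−y_i)² + z² = d_i² (stations at z=0).
Subtracting the Station 1 sphere from Station 2 and Station 3: z² cancels, leaving linear equations in x and y:
-108.4 x + 139.4 y = 5460.96
-1.4 x − 231.4 y = -4967.24
Solving: x ≈ -22.597, y ≈ 21.603 km (keep extra digits for the depth step; rounded: -22.6, 21.6).
Then from the Station 1 sphere: z² = 128.89² − (x − 78.4)² − (y + 39.2)² with x = -22.597, y = 21.603, so z ≈ 52.108 ≈ 52.1 km.

x ≈ -22.6 km, y ≈ 21.6 km, depth ≈ 52.1 km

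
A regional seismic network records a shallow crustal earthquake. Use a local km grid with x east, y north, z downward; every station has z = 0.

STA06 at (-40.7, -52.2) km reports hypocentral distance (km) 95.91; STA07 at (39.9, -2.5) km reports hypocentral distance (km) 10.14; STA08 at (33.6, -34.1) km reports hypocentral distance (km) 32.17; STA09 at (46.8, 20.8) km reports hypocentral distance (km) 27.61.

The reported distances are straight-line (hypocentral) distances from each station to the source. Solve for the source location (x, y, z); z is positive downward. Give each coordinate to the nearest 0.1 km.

Each station gives a sphere (x−x_i)² + (y−y_i)² + z² = d_i² (stations at z=0).
Subtracting the STA06 sphere from STA07 and STA08: z² cancels, leaving linear equations in x and y:
161.2 x + 99.4 y = 6312.84
148.6 x + 36.2 y = 6074.26
Solving: x ≈ 41.997, y ≈ -4.598 km (keep extra digits for the depth step; rounded: 42.0, -4.6).
Then from the STA06 sphere: z² = 95.91² − (x + 40.7)² − (y + 52.2)² with x = 41.997, y = -4.598, so z ≈ 9.695 ≈ 9.7 km.

x ≈ 42.0 km, y ≈ -4.6 km, depth ≈ 9.7 km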